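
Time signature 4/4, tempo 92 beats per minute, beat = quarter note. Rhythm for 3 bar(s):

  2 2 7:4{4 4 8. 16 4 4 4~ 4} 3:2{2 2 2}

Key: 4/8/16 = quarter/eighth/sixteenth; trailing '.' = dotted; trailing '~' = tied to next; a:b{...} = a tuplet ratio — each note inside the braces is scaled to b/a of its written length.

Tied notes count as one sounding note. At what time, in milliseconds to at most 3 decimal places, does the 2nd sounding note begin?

1. 0.0ms @ 0 + 1304.348ms (2)
2. 1304.348ms @ 2 + 1304.348ms (2)
3. 2608.696ms @ 4 + 372.671ms (4/7)
4. 2981.366ms @ 32/7 + 372.671ms (4/7)
5. 3354.037ms @ 36/7 + 279.503ms (3/7)
6. 3633.54ms @ 39/7 + 93.168ms (1/7)
7. 3726.708ms @ 40/7 + 372.671ms (4/7)
8. 4099.379ms @ 44/7 + 372.671ms (4/7)
9. 4472.05ms @ 48/7 + 745.342ms (8/7)
10. 5217.391ms @ 8 + 869.565ms (4/3)
11. 6086.957ms @ 28/3 + 869.565ms (4/3)
12. 6956.522ms @ 32/3 + 869.565ms (4/3)

note 2 onset = 2b = 1304.348ms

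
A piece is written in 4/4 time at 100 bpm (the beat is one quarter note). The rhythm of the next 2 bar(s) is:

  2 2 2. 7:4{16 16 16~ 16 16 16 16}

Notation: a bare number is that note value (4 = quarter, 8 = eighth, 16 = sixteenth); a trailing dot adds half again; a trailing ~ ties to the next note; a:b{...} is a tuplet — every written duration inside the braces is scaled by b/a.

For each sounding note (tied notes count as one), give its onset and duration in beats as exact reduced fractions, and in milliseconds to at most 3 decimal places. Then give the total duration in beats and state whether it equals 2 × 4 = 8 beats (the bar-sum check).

1) 0.0ms=0b +1200.0ms=2b
2) 1200.0ms=2b +1200.0ms=2b
3) 2400.0ms=4b +1800.0ms=3b
4) 4200.0ms=7b +85.714ms=1/7b
5) 4285.714ms=50/7b +85.714ms=1/7b
6) 4371.429ms=51/7b +171.429ms=2/7b
7) 4542.857ms=53/7b +85.714ms=1/7b
8) 4628.571ms=54/7b +85.714ms=1/7b
9) 4714.286ms=55/7b +85.714ms=1/7b
Σ=8b of 8 (100bpm 4/4) — PASS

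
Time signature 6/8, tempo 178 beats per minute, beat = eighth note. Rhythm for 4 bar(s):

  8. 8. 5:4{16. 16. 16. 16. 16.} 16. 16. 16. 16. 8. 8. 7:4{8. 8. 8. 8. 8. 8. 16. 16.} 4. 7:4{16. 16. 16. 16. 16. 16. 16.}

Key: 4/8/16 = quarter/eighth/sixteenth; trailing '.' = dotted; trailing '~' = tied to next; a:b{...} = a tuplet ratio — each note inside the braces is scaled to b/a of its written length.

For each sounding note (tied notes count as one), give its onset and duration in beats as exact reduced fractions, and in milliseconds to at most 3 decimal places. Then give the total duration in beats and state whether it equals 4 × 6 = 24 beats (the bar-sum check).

1) 0.0ms=0b +505.618ms=3/2b
2) 505.618ms=3/2b +505.618ms=3/2b
3) 1011.236ms=3b +202.247ms=3/5b
4) 1213.483ms=18/5b +202.247ms=3/5b
5) 1415.73ms=21/5b +202.247ms=3/5b
6) 1617.978ms=24/5b +202.247ms=3/5b
7) 1820.225ms=27/5b +202.247ms=3/5b
8) 2022.472ms=6b +252.809ms=3/4b
9) 2275.281ms=27/4b +252.809ms=3/4b
10) 2528.09ms=15/2b +252.809ms=3/4b
11) 2780.899ms=33/4b +252.809ms=3/4b
12) 3033.708ms=9b +505.618ms=3/2b
13) 3539.326ms=21/2b +505.618ms=3/2b
14) 4044.944ms=12b +288.925ms=6/7b
15) 4333.868ms=90/7b +288.925ms=6/7b
16) 4622.793ms=96/7b +288.925ms=6/7b
17) 4911.717ms=102/7b +288.925ms=6/7b
18) 5200.642ms=108/7b +288.925ms=6/7b
19) 5489.567ms=114/7b +288.925ms=6/7b
20) 5778.491ms=120/7b +144.462ms=3/7b
21) 5922.953ms=123/7b +144.462ms=3/7b
22) 6067.416ms=18b +1011.236ms=3b
23) 7078.652ms=21b +144.462ms=3/7b
24) 7223.114ms=150/7b +144.462ms=3/7b
25) 7367.576ms=153/7b +144.462ms=3/7b
26) 7512.039ms=156/7b +144.462ms=3/7b
27) 7656.501ms=159/7b +144.462ms=3/7b
28) 7800.963ms=162/7b +144.462ms=3/7b
29) 7945.425ms=165/7b +144.462ms=3/7b
Σ=24b of 24 (178bpm 6/8) — PASS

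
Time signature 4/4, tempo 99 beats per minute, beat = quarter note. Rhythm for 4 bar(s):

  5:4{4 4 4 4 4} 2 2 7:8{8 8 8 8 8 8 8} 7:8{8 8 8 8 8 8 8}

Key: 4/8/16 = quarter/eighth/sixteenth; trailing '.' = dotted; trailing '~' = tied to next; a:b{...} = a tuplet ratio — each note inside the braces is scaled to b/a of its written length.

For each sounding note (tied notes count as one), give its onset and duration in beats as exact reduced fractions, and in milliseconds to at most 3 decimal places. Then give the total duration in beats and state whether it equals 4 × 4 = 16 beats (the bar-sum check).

1) 0.0ms=0b +484.848ms=4/5b
2) 484.848ms=4/5b +484.848ms=4/5b
3) 969.697ms=8/5b +484.848ms=4/5b
4) 1454.545ms=12/5b +484.848ms=4/5b
5) 1939.394ms=16/5b +484.848ms=4/5b
6) 2424.242ms=4b +1212.121ms=2b
7) 3636.364ms=6b +1212.121ms=2b
8) 4848.485ms=8b +346.32ms=4/7b
9) 5194.805ms=60/7b +346.32ms=4/7b
10) 5541.126ms=64/7b +346.32ms=4/7b
11) 5887.446ms=68/7b +346.32ms=4/7b
12) 6233.766ms=72/7b +346.32ms=4/7b
13) 6580.087ms=76/7b +346.32ms=4/7b
14) 6926.407ms=80/7b +346.32ms=4/7b
15) 7272.727ms=12b +346.32ms=4/7b
16) 7619.048ms=88/7b +346.32ms=4/7b
17) 7965.368ms=92/7b +346.32ms=4/7b
18) 8311.688ms=96/7b +346.32ms=4/7b
19) 8658.009ms=100/7b +346.32ms=4/7b
20) 9004.329ms=104/7b +346.32ms=4/7b
21) 9350.649ms=108/7b +346.32ms=4/7b
Σ=16b of 16 (99bpm 4/4) — PASS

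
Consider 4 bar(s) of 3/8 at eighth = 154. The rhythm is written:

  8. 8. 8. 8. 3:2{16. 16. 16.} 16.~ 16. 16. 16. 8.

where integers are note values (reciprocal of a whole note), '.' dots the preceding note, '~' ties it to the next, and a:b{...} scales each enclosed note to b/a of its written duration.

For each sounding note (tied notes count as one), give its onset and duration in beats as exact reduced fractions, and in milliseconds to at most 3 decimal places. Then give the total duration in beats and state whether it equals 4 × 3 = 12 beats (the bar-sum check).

1) 0.0ms=0b +584.416ms=3/2b
2) 584.416ms=3/2b +584.416ms=3/2b
3) 1168.831ms=3b +584.416ms=3/2b
4) 1753.247ms=9/2b +584.416ms=3/2b
5) 2337.662ms=6b +194.805ms=1/2b
6) 2532.468ms=13/2b +194.805ms=1/2b
7) 2727.273ms=7b +194.805ms=1/2b
8) 2922.078ms=15/2b +584.416ms=3/2b
9) 3506.494ms=9b +292.208ms=3/4b
10) 3798.701ms=39/4b +292.208ms=3/4b
11) 4090.909ms=21/2b +584.416ms=3/2b
Σ=12b of 12 (154bpm 3/8) — PASS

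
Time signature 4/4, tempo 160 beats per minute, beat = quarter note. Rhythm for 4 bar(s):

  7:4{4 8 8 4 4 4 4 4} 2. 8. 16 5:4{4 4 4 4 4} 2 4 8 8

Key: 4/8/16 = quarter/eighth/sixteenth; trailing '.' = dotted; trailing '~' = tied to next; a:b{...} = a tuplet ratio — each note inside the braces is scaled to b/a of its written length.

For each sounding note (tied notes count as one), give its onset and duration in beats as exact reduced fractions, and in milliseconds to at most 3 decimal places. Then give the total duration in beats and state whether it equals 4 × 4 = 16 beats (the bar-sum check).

1) 0.0ms=0b +214.286ms=4/7b
2) 214.286ms=4/7b +107.143ms=2/7b
3) 321.429ms=6/7b +107.143ms=2/7b
4) 428.571ms=8/7b +214.286ms=4/7b
5) 642.857ms=12/7b +214.286ms=4/7b
6) 857.143ms=16/7b +214.286ms=4/7b
7) 1071.429ms=20/7b +214.286ms=4/7b
8) 1285.714ms=24/7b +214.286ms=4/7b
9) 1500.0ms=4b +1125.0ms=3b
10) 2625.0ms=7b +281.25ms=3/4b
11) 2906.25ms=31/4b +93.75ms=1/4b
12) 3000.0ms=8b +300.0ms=4/5b
13) 3300.0ms=44/5b +300.0ms=4/5b
14) 3600.0ms=48/5b +300.0ms=4/5b
15) 3900.0ms=52/5b +300.0ms=4/5b
16) 4200.0ms=56/5b +300.0ms=4/5b
17) 4500.0ms=12b +750.0ms=2b
18) 5250.0ms=14b +375.0ms=1b
19) 5625.0ms=15b +187.5ms=1/2b
20) 5812.5ms=31/2b +187.5ms=1/2b
Σ=16b of 16 (160bpm 4/4) — PASS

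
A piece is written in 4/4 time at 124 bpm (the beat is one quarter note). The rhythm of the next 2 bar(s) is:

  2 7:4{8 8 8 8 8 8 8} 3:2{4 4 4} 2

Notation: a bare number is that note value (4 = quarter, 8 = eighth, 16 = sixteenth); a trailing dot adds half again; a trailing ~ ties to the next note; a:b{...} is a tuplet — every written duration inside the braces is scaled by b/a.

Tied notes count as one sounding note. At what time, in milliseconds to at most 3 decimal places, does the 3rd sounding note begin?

note 3 onset = 16/7b = 1105.991ms

1. 0.0ms @ 0 + 967.742ms (2)
2. 967.742ms @ 2 + 138.249ms (2/7)
3. 1105.991ms @ 16/7 + 138.249ms (2/7)
4. 1244.24ms @ 18/7 + 138.249ms (2/7)
5. 1382.488ms @ 20/7 + 138.249ms (2/7)
6. 1520.737ms @ 22/7 + 138.249ms (2/7)
7. 1658.986ms @ 24/7 + 138.249ms (2/7)
8. 1797.235ms @ 26/7 + 138.249ms (2/7)
9. 1935.484ms @ 4 + 322.581ms (2/3)
10. 2258.065ms @ 14/3 + 322.581ms (2/3)
11. 2580.645ms @ 16/3 + 322.581ms (2/3)
12. 2903.226ms @ 6 + 967.742ms (2)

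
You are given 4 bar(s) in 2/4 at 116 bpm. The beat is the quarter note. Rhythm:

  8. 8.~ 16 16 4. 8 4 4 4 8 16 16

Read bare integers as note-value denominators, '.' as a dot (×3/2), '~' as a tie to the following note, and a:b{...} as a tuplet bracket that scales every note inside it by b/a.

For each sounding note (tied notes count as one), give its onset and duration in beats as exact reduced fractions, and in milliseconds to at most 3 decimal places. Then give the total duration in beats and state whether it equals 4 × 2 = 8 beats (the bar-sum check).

1) 0.0ms=0b +387.931ms=3/4b
2) 387.931ms=3/4b +517.241ms=1b
3) 905.172ms=7/4b +129.31ms=1/4b
4) 1034.483ms=2b +775.862ms=3/2b
5) 1810.345ms=7/2b +258.621ms=1/2b
6) 2068.966ms=4b +517.241ms=1b
7) 2586.207ms=5b +517.241ms=1b
8) 3103.448ms=6b +517.241ms=1b
9) 3620.69ms=7b +258.621ms=1/2b
10) 3879.31ms=15/2b +129.31ms=1/4b
11) 4008.621ms=31/4b +129.31ms=1/4b
Σ=8b of 8 (116bpm 2/4) — PASS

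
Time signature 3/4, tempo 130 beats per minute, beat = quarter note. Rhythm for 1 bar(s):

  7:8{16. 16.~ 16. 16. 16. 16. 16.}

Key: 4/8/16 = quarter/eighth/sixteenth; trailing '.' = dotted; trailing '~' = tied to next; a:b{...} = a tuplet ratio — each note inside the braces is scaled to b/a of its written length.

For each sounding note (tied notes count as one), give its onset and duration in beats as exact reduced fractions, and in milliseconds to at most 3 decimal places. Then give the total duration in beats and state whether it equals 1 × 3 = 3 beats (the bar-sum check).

1) 0.0ms=0b +197.802ms=3/7b
2) 197.802ms=3/7b +395.604ms=6/7b
3) 593.407ms=9/7b +197.802ms=3/7b
4) 791.209ms=12/7b +197.802ms=3/7b
5) 989.011ms=15/7b +197.802ms=3/7b
6) 1186.813ms=18/7b +197.802ms=3/7b
Σ=3b of 3 (130bpm 3/4) — PASS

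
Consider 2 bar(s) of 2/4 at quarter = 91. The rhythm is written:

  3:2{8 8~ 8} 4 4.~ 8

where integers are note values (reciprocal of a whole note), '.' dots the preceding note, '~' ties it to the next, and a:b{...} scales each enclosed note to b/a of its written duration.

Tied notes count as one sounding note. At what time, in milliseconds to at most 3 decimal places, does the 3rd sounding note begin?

1. 0.0ms @ 0 + 219.78ms (1/3)
2. 219.78ms @ 1/3 + 439.56ms (2/3)
3. 659.341ms @ 1 + 659.341ms (1)
4. 1318.681ms @ 2 + 1318.681ms (2)

note 3 onset = 1b = 659.341ms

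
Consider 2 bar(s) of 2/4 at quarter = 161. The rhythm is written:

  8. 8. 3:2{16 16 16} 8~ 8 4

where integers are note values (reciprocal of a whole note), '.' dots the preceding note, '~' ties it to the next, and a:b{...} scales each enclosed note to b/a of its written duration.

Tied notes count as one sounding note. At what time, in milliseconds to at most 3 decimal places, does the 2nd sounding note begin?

note 2 onset = 3/4b = 279.503ms

1. 0.0ms @ 0 + 279.503ms (3/4)
2. 279.503ms @ 3/4 + 279.503ms (3/4)
3. 559.006ms @ 3/2 + 62.112ms (1/6)
4. 621.118ms @ 5/3 + 62.112ms (1/6)
5. 683.23ms @ 11/6 + 62.112ms (1/6)
6. 745.342ms @ 2 + 372.671ms (1)
7. 1118.012ms @ 3 + 372.671ms (1)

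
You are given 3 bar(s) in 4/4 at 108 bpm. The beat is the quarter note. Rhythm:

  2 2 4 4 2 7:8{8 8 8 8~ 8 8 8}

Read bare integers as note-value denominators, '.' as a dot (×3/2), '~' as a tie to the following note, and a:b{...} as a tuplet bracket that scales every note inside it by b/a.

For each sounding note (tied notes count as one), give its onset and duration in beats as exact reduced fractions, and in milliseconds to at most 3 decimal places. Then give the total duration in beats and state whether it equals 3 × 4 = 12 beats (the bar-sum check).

1) 0.0ms=0b +1111.111ms=2b
2) 1111.111ms=2b +1111.111ms=2b
3) 2222.222ms=4b +555.556ms=1b
4) 2777.778ms=5b +555.556ms=1b
5) 3333.333ms=6b +1111.111ms=2b
6) 4444.444ms=8b +317.46ms=4/7b
7) 4761.905ms=60/7b +317.46ms=4/7b
8) 5079.365ms=64/7b +317.46ms=4/7b
9) 5396.825ms=68/7b +634.921ms=8/7b
10) 6031.746ms=76/7b +317.46ms=4/7b
11) 6349.206ms=80/7b +317.46ms=4/7b
Σ=12b of 12 (108bpm 4/4) — PASS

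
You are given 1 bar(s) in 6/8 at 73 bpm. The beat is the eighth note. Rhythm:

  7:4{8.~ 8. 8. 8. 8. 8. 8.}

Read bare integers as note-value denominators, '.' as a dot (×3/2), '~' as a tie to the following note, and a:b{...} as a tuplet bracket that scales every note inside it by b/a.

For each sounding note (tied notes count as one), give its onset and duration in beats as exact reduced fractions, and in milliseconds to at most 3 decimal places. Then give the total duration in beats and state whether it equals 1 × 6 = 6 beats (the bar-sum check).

1) 0.0ms=0b +1409.002ms=12/7b
2) 1409.002ms=12/7b +704.501ms=6/7b
3) 2113.503ms=18/7b +704.501ms=6/7b
4) 2818.004ms=24/7b +704.501ms=6/7b
5) 3522.505ms=30/7b +704.501ms=6/7b
6) 4227.006ms=36/7b +704.501ms=6/7b
Σ=6b of 6 (73bpm 6/8) — PASS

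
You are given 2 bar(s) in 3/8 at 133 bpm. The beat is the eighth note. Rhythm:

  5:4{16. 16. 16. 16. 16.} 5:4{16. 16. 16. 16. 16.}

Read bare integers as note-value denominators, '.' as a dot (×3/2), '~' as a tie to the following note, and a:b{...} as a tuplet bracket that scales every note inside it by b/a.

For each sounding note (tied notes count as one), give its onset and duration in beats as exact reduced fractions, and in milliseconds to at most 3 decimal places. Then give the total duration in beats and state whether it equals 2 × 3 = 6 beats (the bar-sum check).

1) 0.0ms=0b +270.677ms=3/5b
2) 270.677ms=3/5b +270.677ms=3/5b
3) 541.353ms=6/5b +270.677ms=3/5b
4) 812.03ms=9/5b +270.677ms=3/5b
5) 1082.707ms=12/5b +270.677ms=3/5b
6) 1353.383ms=3b +270.677ms=3/5b
7) 1624.06ms=18/5b +270.677ms=3/5b
8) 1894.737ms=21/5b +270.677ms=3/5b
9) 2165.414ms=24/5b +270.677ms=3/5b
10) 2436.09ms=27/5b +270.677ms=3/5b
Σ=6b of 6 (133bpm 3/8) — PASS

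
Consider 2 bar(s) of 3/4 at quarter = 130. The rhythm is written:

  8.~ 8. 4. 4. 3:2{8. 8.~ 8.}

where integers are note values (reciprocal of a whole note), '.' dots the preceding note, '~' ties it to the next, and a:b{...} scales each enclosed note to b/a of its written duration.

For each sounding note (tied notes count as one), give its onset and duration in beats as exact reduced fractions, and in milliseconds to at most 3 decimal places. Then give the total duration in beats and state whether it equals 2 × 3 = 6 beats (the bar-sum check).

1) 0.0ms=0b +692.308ms=3/2b
2) 692.308ms=3/2b +692.308ms=3/2b
3) 1384.615ms=3b +692.308ms=3/2b
4) 2076.923ms=9/2b +230.769ms=1/2b
5) 2307.692ms=5b +461.538ms=1b
Σ=6b of 6 (130bpm 3/4) — PASS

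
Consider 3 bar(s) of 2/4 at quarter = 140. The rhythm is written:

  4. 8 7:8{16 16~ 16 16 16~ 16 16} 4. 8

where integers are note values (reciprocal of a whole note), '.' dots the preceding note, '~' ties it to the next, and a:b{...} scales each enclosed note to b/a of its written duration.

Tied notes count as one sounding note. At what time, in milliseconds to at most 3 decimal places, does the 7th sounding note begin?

note 7 onset = 26/7b = 1591.837ms

1. 0.0ms @ 0 + 642.857ms (3/2)
2. 642.857ms @ 3/2 + 214.286ms (1/2)
3. 857.143ms @ 2 + 122.449ms (2/7)
4. 979.592ms @ 16/7 + 244.898ms (4/7)
5. 1224.49ms @ 20/7 + 122.449ms (2/7)
6. 1346.939ms @ 22/7 + 244.898ms (4/7)
7. 1591.837ms @ 26/7 + 122.449ms (2/7)
8. 1714.286ms @ 4 + 642.857ms (3/2)
9. 2357.143ms @ 11/2 + 214.286ms (1/2)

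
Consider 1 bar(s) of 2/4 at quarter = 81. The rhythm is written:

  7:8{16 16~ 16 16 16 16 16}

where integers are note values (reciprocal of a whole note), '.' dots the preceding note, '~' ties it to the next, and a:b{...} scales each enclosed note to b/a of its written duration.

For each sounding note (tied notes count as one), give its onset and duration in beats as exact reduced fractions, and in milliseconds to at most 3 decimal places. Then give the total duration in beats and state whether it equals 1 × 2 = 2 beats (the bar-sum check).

1) 0.0ms=0b +211.64ms=2/7b
2) 211.64ms=2/7b +423.28ms=4/7b
3) 634.921ms=6/7b +211.64ms=2/7b
4) 846.561ms=8/7b +211.64ms=2/7b
5) 1058.201ms=10/7b +211.64ms=2/7b
6) 1269.841ms=12/7b +211.64ms=2/7b
Σ=2b of 2 (81bpm 2/4) — PASS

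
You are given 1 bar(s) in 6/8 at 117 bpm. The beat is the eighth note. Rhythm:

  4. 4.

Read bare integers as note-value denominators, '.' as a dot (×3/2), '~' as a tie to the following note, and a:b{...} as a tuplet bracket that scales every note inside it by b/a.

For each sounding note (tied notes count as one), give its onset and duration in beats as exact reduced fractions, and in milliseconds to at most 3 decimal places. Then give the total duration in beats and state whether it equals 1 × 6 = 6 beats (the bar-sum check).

1) 0.0ms=0b +1538.462ms=3b
2) 1538.462ms=3b +1538.462ms=3b
Σ=6b of 6 (117bpm 6/8) — PASS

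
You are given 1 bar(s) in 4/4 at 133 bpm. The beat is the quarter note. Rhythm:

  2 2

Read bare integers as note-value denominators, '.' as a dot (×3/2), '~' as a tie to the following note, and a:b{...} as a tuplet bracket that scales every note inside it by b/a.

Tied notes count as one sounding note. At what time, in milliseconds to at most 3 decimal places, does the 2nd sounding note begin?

note 2 onset = 2b = 902.256ms

1. 0.0ms @ 0 + 902.256ms (2)
2. 902.256ms @ 2 + 902.256ms (2)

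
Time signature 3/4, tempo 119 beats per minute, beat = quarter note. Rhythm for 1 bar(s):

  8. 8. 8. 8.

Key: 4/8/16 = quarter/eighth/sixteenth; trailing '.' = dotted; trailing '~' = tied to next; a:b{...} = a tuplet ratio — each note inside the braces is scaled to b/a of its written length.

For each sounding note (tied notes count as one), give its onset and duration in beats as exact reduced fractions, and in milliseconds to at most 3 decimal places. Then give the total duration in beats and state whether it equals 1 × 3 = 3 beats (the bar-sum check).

1) 0.0ms=0b +378.151ms=3/4b
2) 378.151ms=3/4b +378.151ms=3/4b
3) 756.303ms=3/2b +378.151ms=3/4b
4) 1134.454ms=9/4b +378.151ms=3/4b
Σ=3b of 3 (119bpm 3/4) — PASS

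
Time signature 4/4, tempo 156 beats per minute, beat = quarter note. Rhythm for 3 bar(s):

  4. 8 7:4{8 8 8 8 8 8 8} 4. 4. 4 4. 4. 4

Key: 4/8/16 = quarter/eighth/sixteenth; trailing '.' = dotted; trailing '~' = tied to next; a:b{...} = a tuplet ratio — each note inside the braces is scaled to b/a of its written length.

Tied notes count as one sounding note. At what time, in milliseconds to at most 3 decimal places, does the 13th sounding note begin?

note 13 onset = 8b = 3076.923ms

1. 0.0ms @ 0 + 576.923ms (3/2)
2. 576.923ms @ 3/2 + 192.308ms (1/2)
3. 769.231ms @ 2 + 109.89ms (2/7)
4. 879.121ms @ 16/7 + 109.89ms (2/7)
5. 989.011ms @ 18/7 + 109.89ms (2/7)
6. 1098.901ms @ 20/7 + 109.89ms (2/7)
7. 1208.791ms @ 22/7 + 109.89ms (2/7)
8. 1318.681ms @ 24/7 + 109.89ms (2/7)
9. 1428.571ms @ 26/7 + 109.89ms (2/7)
10. 1538.462ms @ 4 + 576.923ms (3/2)
11. 2115.385ms @ 11/2 + 576.923ms (3/2)
12. 2692.308ms @ 7 + 384.615ms (1)
13. 3076.923ms @ 8 + 576.923ms (3/2)
14. 3653.846ms @ 19/2 + 576.923ms (3/2)
15. 4230.769ms @ 11 + 384.615ms (1)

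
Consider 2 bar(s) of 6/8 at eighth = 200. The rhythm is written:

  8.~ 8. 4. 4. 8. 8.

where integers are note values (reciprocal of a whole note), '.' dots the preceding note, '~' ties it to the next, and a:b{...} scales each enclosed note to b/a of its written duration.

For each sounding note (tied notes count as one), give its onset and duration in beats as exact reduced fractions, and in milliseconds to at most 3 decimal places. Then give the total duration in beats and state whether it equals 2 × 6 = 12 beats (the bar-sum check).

1) 0.0ms=0b +900.0ms=3b
2) 900.0ms=3b +900.0ms=3b
3) 1800.0ms=6b +900.0ms=3b
4) 2700.0ms=9b +450.0ms=3/2b
5) 3150.0ms=21/2b +450.0ms=3/2b
Σ=12b of 12 (200bpm 6/8) — PASS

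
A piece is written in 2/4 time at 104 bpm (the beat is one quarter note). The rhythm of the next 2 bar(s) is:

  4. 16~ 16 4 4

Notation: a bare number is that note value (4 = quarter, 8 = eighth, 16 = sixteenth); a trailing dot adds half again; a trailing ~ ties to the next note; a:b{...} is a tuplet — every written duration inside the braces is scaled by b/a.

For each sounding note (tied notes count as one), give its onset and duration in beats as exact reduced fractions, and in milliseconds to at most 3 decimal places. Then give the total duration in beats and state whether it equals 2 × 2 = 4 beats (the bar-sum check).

1) 0.0ms=0b +865.385ms=3/2b
2) 865.385ms=3/2b +288.462ms=1/2b
3) 1153.846ms=2b +576.923ms=1b
4) 1730.769ms=3b +576.923ms=1b
Σ=4b of 4 (104bpm 2/4) — PASS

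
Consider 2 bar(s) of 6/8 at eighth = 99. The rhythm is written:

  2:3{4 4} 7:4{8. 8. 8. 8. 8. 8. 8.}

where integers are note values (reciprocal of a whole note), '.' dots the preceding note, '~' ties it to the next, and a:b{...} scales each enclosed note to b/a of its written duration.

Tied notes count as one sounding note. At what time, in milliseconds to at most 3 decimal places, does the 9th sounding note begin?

note 9 onset = 78/7b = 6753.247ms

1. 0.0ms @ 0 + 1818.182ms (3)
2. 1818.182ms @ 3 + 1818.182ms (3)
3. 3636.364ms @ 6 + 519.481ms (6/7)
4. 4155.844ms @ 48/7 + 519.481ms (6/7)
5. 4675.325ms @ 54/7 + 519.481ms (6/7)
6. 5194.805ms @ 60/7 + 519.481ms (6/7)
7. 5714.286ms @ 66/7 + 519.481ms (6/7)
8. 6233.766ms @ 72/7 + 519.481ms (6/7)
9. 6753.247ms @ 78/7 + 519.481ms (6/7)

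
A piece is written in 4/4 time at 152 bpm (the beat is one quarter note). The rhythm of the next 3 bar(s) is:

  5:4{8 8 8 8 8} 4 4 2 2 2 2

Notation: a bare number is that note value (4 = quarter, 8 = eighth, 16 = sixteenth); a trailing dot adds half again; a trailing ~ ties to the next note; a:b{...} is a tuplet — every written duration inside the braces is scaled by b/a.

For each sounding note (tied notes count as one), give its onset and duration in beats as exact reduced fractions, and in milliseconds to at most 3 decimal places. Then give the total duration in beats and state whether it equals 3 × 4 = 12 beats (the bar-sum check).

1) 0.0ms=0b +157.895ms=2/5b
2) 157.895ms=2/5b +157.895ms=2/5b
3) 315.789ms=4/5b +157.895ms=2/5b
4) 473.684ms=6/5b +157.895ms=2/5b
5) 631.579ms=8/5b +157.895ms=2/5b
6) 789.474ms=2b +394.737ms=1b
7) 1184.211ms=3b +394.737ms=1b
8) 1578.947ms=4b +789.474ms=2b
9) 2368.421ms=6b +789.474ms=2b
10) 3157.895ms=8b +789.474ms=2b
11) 3947.368ms=10b +789.474ms=2b
Σ=12b of 12 (152bpm 4/4) — PASS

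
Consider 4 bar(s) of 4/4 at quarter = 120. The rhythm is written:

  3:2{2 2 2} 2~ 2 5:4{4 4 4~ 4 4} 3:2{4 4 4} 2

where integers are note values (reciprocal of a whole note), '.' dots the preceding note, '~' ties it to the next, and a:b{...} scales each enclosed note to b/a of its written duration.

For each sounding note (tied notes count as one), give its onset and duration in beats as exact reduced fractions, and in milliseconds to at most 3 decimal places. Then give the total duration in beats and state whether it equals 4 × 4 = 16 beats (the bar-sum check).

1) 0.0ms=0b +666.667ms=4/3b
2) 666.667ms=4/3b +666.667ms=4/3b
3) 1333.333ms=8/3b +666.667ms=4/3b
4) 2000.0ms=4b +2000.0ms=4b
5) 4000.0ms=8b +400.0ms=4/5b
6) 4400.0ms=44/5b +400.0ms=4/5b
7) 4800.0ms=48/5b +800.0ms=8/5b
8) 5600.0ms=56/5b +400.0ms=4/5b
9) 6000.0ms=12b +333.333ms=2/3b
10) 6333.333ms=38/3b +333.333ms=2/3b
11) 6666.667ms=40/3b +333.333ms=2/3b
12) 7000.0ms=14b +1000.0ms=2b
Σ=16b of 16 (120bpm 4/4) — PASS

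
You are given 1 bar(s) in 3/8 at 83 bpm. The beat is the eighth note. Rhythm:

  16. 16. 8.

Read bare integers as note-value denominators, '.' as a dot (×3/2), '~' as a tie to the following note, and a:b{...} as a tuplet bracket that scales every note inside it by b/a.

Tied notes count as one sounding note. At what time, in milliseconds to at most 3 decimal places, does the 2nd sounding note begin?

note 2 onset = 3/4b = 542.169ms

1. 0.0ms @ 0 + 542.169ms (3/4)
2. 542.169ms @ 3/4 + 542.169ms (3/4)
3. 1084.337ms @ 3/2 + 1084.337ms (3/2)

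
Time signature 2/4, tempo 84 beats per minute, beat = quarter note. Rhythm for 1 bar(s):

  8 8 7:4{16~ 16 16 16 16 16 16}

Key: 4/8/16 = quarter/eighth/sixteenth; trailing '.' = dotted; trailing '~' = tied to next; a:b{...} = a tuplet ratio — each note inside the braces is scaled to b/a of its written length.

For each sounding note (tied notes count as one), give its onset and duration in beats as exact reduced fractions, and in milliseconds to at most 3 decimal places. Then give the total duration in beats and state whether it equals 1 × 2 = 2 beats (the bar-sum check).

1) 0.0ms=0b +357.143ms=1/2b
2) 357.143ms=1/2b +357.143ms=1/2b
3) 714.286ms=1b +204.082ms=2/7b
4) 918.367ms=9/7b +102.041ms=1/7b
5) 1020.408ms=10/7b +102.041ms=1/7b
6) 1122.449ms=11/7b +102.041ms=1/7b
7) 1224.49ms=12/7b +102.041ms=1/7b
8) 1326.531ms=13/7b +102.041ms=1/7b
Σ=2b of 2 (84bpm 2/4) — PASS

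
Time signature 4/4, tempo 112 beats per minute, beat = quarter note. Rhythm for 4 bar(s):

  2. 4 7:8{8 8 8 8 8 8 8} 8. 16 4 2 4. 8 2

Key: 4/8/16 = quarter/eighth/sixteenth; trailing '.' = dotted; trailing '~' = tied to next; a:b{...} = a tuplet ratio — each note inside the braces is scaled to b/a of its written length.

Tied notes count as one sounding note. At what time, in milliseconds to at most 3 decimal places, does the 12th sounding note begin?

1. 0.0ms @ 0 + 1607.143ms (3)
2. 1607.143ms @ 3 + 535.714ms (1)
3. 2142.857ms @ 4 + 306.122ms (4/7)
4. 2448.98ms @ 32/7 + 306.122ms (4/7)
5. 2755.102ms @ 36/7 + 306.122ms (4/7)
6. 3061.224ms @ 40/7 + 306.122ms (4/7)
7. 3367.347ms @ 44/7 + 306.122ms (4/7)
8. 3673.469ms @ 48/7 + 306.122ms (4/7)
9. 3979.592ms @ 52/7 + 306.122ms (4/7)
10. 4285.714ms @ 8 + 401.786ms (3/4)
11. 4687.5ms @ 35/4 + 133.929ms (1/4)
12. 4821.429ms @ 9 + 535.714ms (1)
13. 5357.143ms @ 10 + 1071.429ms (2)
14. 6428.571ms @ 12 + 803.571ms (3/2)
15. 7232.143ms @ 27/2 + 267.857ms (1/2)
16. 7500.0ms @ 14 + 1071.429ms (2)

note 12 onset = 9b = 4821.429ms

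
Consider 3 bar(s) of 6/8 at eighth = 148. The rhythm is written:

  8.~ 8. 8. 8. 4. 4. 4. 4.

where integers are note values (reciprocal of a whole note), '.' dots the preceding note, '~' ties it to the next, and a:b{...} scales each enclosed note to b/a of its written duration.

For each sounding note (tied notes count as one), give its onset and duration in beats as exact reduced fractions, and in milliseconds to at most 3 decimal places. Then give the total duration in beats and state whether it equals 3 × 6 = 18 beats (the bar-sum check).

1) 0.0ms=0b +1216.216ms=3b
2) 1216.216ms=3b +608.108ms=3/2b
3) 1824.324ms=9/2b +608.108ms=3/2b
4) 2432.432ms=6b +1216.216ms=3b
5) 3648.649ms=9b +1216.216ms=3b
6) 4864.865ms=12b +1216.216ms=3b
7) 6081.081ms=15b +1216.216ms=3b
Σ=18b of 18 (148bpm 6/8) — PASS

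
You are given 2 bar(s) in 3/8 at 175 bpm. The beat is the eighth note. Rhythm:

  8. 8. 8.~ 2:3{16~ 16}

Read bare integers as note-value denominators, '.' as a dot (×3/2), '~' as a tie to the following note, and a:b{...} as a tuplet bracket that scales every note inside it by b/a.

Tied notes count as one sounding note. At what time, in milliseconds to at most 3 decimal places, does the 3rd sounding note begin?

1. 0.0ms @ 0 + 514.286ms (3/2)
2. 514.286ms @ 3/2 + 514.286ms (3/2)
3. 1028.571ms @ 3 + 1028.571ms (3)

note 3 onset = 3b = 1028.571ms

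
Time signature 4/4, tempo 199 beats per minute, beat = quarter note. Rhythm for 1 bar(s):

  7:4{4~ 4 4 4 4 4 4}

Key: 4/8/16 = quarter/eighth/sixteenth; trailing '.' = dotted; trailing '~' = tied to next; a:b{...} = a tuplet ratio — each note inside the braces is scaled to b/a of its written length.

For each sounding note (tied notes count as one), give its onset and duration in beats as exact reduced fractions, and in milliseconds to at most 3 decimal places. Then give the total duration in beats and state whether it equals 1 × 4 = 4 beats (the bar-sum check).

1) 0.0ms=0b +344.58ms=8/7b
2) 344.58ms=8/7b +172.29ms=4/7b
3) 516.87ms=12/7b +172.29ms=4/7b
4) 689.16ms=16/7b +172.29ms=4/7b
5) 861.45ms=20/7b +172.29ms=4/7b
6) 1033.74ms=24/7b +172.29ms=4/7b
Σ=4b of 4 (199bpm 4/4) — PASS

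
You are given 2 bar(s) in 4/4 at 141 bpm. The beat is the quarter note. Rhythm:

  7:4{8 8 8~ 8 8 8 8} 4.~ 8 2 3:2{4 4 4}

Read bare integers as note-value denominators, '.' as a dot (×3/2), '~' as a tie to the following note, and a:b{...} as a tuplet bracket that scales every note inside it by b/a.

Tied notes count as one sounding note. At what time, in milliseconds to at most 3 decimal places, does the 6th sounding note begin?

1. 0.0ms @ 0 + 121.581ms (2/7)
2. 121.581ms @ 2/7 + 121.581ms (2/7)
3. 243.161ms @ 4/7 + 243.161ms (4/7)
4. 486.322ms @ 8/7 + 121.581ms (2/7)
5. 607.903ms @ 10/7 + 121.581ms (2/7)
6. 729.483ms @ 12/7 + 121.581ms (2/7)
7. 851.064ms @ 2 + 851.064ms (2)
8. 1702.128ms @ 4 + 851.064ms (2)
9. 2553.191ms @ 6 + 283.688ms (2/3)
10. 2836.879ms @ 20/3 + 283.688ms (2/3)
11. 3120.567ms @ 22/3 + 283.688ms (2/3)

note 6 onset = 12/7b = 729.483ms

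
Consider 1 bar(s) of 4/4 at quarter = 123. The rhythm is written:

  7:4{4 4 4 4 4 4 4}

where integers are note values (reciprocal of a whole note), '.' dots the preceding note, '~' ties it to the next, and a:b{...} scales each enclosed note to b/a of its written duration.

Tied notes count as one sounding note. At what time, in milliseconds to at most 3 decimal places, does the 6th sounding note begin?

1. 0.0ms @ 0 + 278.746ms (4/7)
2. 278.746ms @ 4/7 + 278.746ms (4/7)
3. 557.491ms @ 8/7 + 278.746ms (4/7)
4. 836.237ms @ 12/7 + 278.746ms (4/7)
5. 1114.983ms @ 16/7 + 278.746ms (4/7)
6. 1393.728ms @ 20/7 + 278.746ms (4/7)
7. 1672.474ms @ 24/7 + 278.746ms (4/7)

note 6 onset = 20/7b = 1393.728ms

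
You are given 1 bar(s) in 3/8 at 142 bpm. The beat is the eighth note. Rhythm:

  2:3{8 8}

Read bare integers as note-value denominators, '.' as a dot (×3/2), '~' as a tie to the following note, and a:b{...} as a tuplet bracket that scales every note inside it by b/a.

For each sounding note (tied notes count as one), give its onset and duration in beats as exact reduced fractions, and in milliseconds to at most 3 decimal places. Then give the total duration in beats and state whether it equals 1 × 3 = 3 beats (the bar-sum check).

1) 0.0ms=0b +633.803ms=3/2b
2) 633.803ms=3/2b +633.803ms=3/2b
Σ=3b of 3 (142bpm 3/8) — PASS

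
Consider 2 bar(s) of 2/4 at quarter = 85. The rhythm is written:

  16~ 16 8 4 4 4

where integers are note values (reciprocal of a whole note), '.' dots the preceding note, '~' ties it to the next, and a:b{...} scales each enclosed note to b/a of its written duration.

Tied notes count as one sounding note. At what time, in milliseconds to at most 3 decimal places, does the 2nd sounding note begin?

1. 0.0ms @ 0 + 352.941ms (1/2)
2. 352.941ms @ 1/2 + 352.941ms (1/2)
3. 705.882ms @ 1 + 705.882ms (1)
4. 1411.765ms @ 2 + 705.882ms (1)
5. 2117.647ms @ 3 + 705.882ms (1)

note 2 onset = 1/2b = 352.941ms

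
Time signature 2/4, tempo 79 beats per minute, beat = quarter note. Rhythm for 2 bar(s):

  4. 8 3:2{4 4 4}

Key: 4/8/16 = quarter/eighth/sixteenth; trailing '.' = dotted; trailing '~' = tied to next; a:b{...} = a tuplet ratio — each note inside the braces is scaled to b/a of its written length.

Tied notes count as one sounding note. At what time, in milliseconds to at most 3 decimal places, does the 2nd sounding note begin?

1. 0.0ms @ 0 + 1139.241ms (3/2)
2. 1139.241ms @ 3/2 + 379.747ms (1/2)
3. 1518.987ms @ 2 + 506.329ms (2/3)
4. 2025.316ms @ 8/3 + 506.329ms (2/3)
5. 2531.646ms @ 10/3 + 506.329ms (2/3)

note 2 onset = 3/2b = 1139.241ms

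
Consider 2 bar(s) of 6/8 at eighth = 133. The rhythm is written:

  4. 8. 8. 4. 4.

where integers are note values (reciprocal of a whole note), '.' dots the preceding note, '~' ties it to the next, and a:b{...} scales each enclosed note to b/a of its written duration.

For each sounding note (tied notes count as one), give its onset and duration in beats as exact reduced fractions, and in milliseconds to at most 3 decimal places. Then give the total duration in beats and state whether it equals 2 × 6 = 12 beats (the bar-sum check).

1) 0.0ms=0b +1353.383ms=3b
2) 1353.383ms=3b +676.692ms=3/2b
3) 2030.075ms=9/2b +676.692ms=3/2b
4) 2706.767ms=6b +1353.383ms=3b
5) 4060.15ms=9b +1353.383ms=3b
Σ=12b of 12 (133bpm 6/8) — PASS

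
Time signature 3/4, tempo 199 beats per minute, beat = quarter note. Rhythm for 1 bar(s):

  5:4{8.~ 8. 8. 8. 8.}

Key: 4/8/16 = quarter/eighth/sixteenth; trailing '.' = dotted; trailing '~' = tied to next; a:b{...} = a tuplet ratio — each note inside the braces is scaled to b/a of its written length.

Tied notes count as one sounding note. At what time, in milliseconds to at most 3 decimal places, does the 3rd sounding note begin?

1. 0.0ms @ 0 + 361.809ms (6/5)
2. 361.809ms @ 6/5 + 180.905ms (3/5)
3. 542.714ms @ 9/5 + 180.905ms (3/5)
4. 723.618ms @ 12/5 + 180.905ms (3/5)

note 3 onset = 9/5b = 542.714ms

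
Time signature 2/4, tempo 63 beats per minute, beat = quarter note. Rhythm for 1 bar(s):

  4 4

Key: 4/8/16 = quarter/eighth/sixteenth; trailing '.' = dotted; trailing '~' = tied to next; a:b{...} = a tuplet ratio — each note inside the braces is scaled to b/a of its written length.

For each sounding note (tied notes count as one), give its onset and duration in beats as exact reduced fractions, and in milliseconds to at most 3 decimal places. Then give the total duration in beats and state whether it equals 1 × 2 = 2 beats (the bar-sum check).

1) 0.0ms=0b +952.381ms=1b
2) 952.381ms=1b +952.381ms=1b
Σ=2b of 2 (63bpm 2/4) — PASS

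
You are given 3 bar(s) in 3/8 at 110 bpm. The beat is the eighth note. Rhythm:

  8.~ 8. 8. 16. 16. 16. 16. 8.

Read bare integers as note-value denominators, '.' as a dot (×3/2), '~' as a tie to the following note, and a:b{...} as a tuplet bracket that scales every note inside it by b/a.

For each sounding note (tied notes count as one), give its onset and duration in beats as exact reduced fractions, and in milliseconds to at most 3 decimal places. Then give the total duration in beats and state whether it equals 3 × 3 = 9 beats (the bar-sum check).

1) 0.0ms=0b +1636.364ms=3b
2) 1636.364ms=3b +818.182ms=3/2b
3) 2454.545ms=9/2b +409.091ms=3/4b
4) 2863.636ms=21/4b +409.091ms=3/4b
5) 3272.727ms=6b +409.091ms=3/4b
6) 3681.818ms=27/4b +409.091ms=3/4b
7) 4090.909ms=15/2b +818.182ms=3/2b
Σ=9b of 9 (110bpm 3/8) — PASS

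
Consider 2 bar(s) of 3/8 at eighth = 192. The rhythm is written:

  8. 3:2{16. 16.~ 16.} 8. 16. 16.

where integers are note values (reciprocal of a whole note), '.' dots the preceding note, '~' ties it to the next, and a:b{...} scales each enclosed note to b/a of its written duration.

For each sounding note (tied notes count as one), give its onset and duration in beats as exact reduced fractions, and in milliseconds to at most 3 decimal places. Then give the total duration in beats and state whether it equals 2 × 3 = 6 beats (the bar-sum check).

1) 0.0ms=0b +468.75ms=3/2b
2) 468.75ms=3/2b +156.25ms=1/2b
3) 625.0ms=2b +312.5ms=1b
4) 937.5ms=3b +468.75ms=3/2b
5) 1406.25ms=9/2b +234.375ms=3/4b
6) 1640.625ms=21/4b +234.375ms=3/4b
Σ=6b of 6 (192bpm 3/8) — PASS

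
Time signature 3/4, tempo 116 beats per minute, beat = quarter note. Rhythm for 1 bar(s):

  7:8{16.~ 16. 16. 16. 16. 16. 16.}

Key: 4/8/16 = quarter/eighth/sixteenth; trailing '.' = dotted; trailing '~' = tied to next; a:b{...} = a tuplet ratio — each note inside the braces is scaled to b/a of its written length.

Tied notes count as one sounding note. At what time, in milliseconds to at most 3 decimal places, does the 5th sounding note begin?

note 5 onset = 15/7b = 1108.374ms

1. 0.0ms @ 0 + 443.35ms (6/7)
2. 443.35ms @ 6/7 + 221.675ms (3/7)
3. 665.025ms @ 9/7 + 221.675ms (3/7)
4. 886.7ms @ 12/7 + 221.675ms (3/7)
5. 1108.374ms @ 15/7 + 221.675ms (3/7)
6. 1330.049ms @ 18/7 + 221.675ms (3/7)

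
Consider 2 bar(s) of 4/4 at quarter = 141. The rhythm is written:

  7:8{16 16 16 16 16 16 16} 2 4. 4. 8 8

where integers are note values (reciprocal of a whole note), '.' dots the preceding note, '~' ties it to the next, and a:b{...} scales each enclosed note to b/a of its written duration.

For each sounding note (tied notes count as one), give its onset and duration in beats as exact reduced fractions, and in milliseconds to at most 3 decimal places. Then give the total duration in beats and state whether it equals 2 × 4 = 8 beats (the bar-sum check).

1) 0.0ms=0b +121.581ms=2/7b
2) 121.581ms=2/7b +121.581ms=2/7b
3) 243.161ms=4/7b +121.581ms=2/7b
4) 364.742ms=6/7b +121.581ms=2/7b
5) 486.322ms=8/7b +121.581ms=2/7b
6) 607.903ms=10/7b +121.581ms=2/7b
7) 729.483ms=12/7b +121.581ms=2/7b
8) 851.064ms=2b +851.064ms=2b
9) 1702.128ms=4b +638.298ms=3/2b
10) 2340.426ms=11/2b +638.298ms=3/2b
11) 2978.723ms=7b +212.766ms=1/2b
12) 3191.489ms=15/2b +212.766ms=1/2b
Σ=8b of 8 (141bpm 4/4) — PASS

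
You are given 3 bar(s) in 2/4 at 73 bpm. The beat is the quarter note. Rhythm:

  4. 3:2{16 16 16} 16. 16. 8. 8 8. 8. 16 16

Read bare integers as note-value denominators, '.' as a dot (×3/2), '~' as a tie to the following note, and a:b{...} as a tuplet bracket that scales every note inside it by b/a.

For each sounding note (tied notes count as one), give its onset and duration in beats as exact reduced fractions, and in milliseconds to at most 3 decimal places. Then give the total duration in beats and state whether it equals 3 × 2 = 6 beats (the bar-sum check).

1) 0.0ms=0b +1232.877ms=3/2b
2) 1232.877ms=3/2b +136.986ms=1/6b
3) 1369.863ms=5/3b +136.986ms=1/6b
4) 1506.849ms=11/6b +136.986ms=1/6b
5) 1643.836ms=2b +308.219ms=3/8b
6) 1952.055ms=19/8b +308.219ms=3/8b
7) 2260.274ms=11/4b +616.438ms=3/4b
8) 2876.712ms=7/2b +410.959ms=1/2b
9) 3287.671ms=4b +616.438ms=3/4b
10) 3904.11ms=19/4b +616.438ms=3/4b
11) 4520.548ms=11/2b +205.479ms=1/4b
12) 4726.027ms=23/4b +205.479ms=1/4b
Σ=6b of 6 (73bpm 2/4) — PASS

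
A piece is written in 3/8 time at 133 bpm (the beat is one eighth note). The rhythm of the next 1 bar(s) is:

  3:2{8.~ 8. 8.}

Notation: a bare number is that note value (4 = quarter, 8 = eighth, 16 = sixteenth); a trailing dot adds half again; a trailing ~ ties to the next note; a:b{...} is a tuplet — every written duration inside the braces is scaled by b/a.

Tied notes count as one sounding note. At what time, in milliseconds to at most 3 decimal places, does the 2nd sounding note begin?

note 2 onset = 2b = 902.256ms

1. 0.0ms @ 0 + 902.256ms (2)
2. 902.256ms @ 2 + 451.128ms (1)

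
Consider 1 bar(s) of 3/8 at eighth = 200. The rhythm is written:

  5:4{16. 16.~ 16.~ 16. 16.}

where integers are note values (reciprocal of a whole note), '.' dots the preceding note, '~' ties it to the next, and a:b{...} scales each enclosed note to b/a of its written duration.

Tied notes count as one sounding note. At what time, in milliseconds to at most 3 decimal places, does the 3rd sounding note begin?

note 3 onset = 12/5b = 720.0ms

1. 0.0ms @ 0 + 180.0ms (3/5)
2. 180.0ms @ 3/5 + 540.0ms (9/5)
3. 720.0ms @ 12/5 + 180.0ms (3/5)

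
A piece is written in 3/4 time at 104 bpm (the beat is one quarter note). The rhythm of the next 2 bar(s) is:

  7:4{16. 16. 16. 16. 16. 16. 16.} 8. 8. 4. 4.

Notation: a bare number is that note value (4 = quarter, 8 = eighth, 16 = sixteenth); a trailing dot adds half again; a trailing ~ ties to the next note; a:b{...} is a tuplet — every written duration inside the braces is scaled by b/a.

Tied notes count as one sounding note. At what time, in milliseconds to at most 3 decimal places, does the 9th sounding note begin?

1. 0.0ms @ 0 + 123.626ms (3/14)
2. 123.626ms @ 3/14 + 123.626ms (3/14)
3. 247.253ms @ 3/7 + 123.626ms (3/14)
4. 370.879ms @ 9/14 + 123.626ms (3/14)
5. 494.505ms @ 6/7 + 123.626ms (3/14)
6. 618.132ms @ 15/14 + 123.626ms (3/14)
7. 741.758ms @ 9/7 + 123.626ms (3/14)
8. 865.385ms @ 3/2 + 432.692ms (3/4)
9. 1298.077ms @ 9/4 + 432.692ms (3/4)
10. 1730.769ms @ 3 + 865.385ms (3/2)
11. 2596.154ms @ 9/2 + 865.385ms (3/2)

note 9 onset = 9/4b = 1298.077ms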